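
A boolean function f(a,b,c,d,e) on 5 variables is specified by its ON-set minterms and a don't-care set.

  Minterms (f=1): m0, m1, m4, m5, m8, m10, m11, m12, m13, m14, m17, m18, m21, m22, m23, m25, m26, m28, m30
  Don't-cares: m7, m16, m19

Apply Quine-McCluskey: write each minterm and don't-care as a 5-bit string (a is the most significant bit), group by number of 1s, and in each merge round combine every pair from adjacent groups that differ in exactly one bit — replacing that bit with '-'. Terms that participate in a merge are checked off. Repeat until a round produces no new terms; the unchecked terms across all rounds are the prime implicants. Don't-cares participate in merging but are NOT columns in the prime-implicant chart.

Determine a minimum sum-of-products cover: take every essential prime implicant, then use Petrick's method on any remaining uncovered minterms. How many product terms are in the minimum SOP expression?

Round 0: 00000✓ 00001✓ 00100✓ 00101✓ 00111✓ 01000✓ 01010✓ 01011✓ 01100✓ 01101✓ 01110✓ 10000✓ 10001✓ 10010✓ 10011✓ 10101✓ 10110✓ 10111✓ 11001✓ 11010✓ 11100✓ 11110✓
Round 1: -0000✓ -0001✓ -0101✓ -0111✓ -1010✓ -1100✓ -1110✓ 0-000✓ 0-100✓ 0-101✓ 00-00✓ 00-01✓ 0000-✓ 001-1✓ 0010-✓ 01-00✓ 01-10✓ 010-0✓ 0101- 011-0✓ 0110-✓ 1-001 1-010✓ 1-110✓ 10-01✓ 10-10✓ 10-11✓ 100-0✓ 100-1✓ 1000-✓ 1001-✓ 101-1✓ 1011-✓ 11-10✓ 111-0✓
Round 2: -0-01 -000- -01-1 -1-10 -11-0 0--00 0-10- 00-0- 01--0 1--10 10--1 10-1- 100--
PIs = {-0-01, -000-, -01-1, -1-10, -11-0, 0--00, 0-10-, 00-0-, 01--0, 0101-, 1--10, 1-001, 10--1, 10-1-, 100--}
Coverage chart:
  m0: -000-,0--00,00-0-
  m1: -0-01,-000-,00-0-
  m4: 0--00,0-10-,00-0-
  m5: -0-01,-01-1,0-10-,00-0-
  m8: 0--00,01--0
  m10: -1-10,01--0,0101-
  m11: 0101- ←essential
  m12: -11-0,0--00,0-10-,01--0
  m13: 0-10- ←essential
  m14: -1-10,-11-0,01--0
  m17: -0-01,-000-,1-001,10--1,100--
  m18: 1--10,10-1-,100--
  m21: -0-01,-01-1,10--1
  m22: 1--10,10-1-
  m23: -01-1,10--1,10-1-
  m25: 1-001 ←essential
  m26: -1-10,1--10
  m28: -11-0 ←essential
  m30: -1-10,-11-0,1--10
Essential: -11-0, 0-10-, 0101-, 1-001
Petrick residual → -0-01, -01-1, 0--00, 1--10
Min cover (8 terms): b'd'e + b'ce + bce' + a'd'e' + a'cd' + a'bc'd + ade' + ac'd'e

8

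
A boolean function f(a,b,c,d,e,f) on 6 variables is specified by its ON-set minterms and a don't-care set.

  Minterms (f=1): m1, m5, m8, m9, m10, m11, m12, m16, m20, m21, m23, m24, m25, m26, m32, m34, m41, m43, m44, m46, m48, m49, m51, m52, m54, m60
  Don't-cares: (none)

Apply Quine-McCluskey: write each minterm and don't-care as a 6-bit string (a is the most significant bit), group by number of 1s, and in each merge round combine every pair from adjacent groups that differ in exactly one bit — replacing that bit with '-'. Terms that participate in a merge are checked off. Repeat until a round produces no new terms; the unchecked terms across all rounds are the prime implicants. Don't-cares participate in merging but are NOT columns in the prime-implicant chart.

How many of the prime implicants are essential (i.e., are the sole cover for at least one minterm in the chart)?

8

[col 0] 000001*, 000101*, 001000*, 001001*, 001010*, 001011*, 001100*, 010000*, 010100*, 010101*, 010111*, 011000*, 011001*, 011010*, 100000*, 100010*, 101001*, 101011*, 101100*, 101110*, 110000*, 110001*, 110011*, 110100*, 110110*, 111100*
[col 1] -01001*, -01011*, -01100, -10000*, -10100*, 0-0101, 0-1000*, 0-1001*, 0-1010*, 00-001, 000-01, 001-00, 0010-0*, 0010-1*, 00100-*, 00101-*, 01-000, 010-00*, 0101-1, 01010-, 0110-0*, 01100-*, 1-0000, 1-1100, 1000-0, 1010-1*, 1011-0, 11-100, 110-00*, 1100-1, 11000-, 1101-0
[col 2] -010-1, -10-00, 0-10-0, 0-100-, 0010--
Prime implicants: -010-1, -01100, -10-00, 0-0101, 0-10-0, 0-100-, 00-001, 000-01, 001-00, 0010--, 01-000, 0101-1, 01010-, 1-0000, 1-1100, 1000-0, 1011-0, 11-100, 1100-1, 11000-, 1101-0
PI chart (minterm → PIs covering it):
  1 | 00-001,000-01
  5 | 0-0101,000-01
  8 | 0-10-0,0-100-,001-00,0010--
  9 | -010-1,0-100-,00-001,0010--
  10 | 0-10-0,0010--
  11 | -010-1,0010--
  12 | -01100,001-00
  16 | -10-00,01-000
  20 | -10-00,01010-
  21 | 0-0101,0101-1,01010-
  23 | 0101-1  (sole → essential)
  24 | 0-10-0,0-100-,01-000
  25 | 0-100-  (sole → essential)
  26 | 0-10-0  (sole → essential)
  32 | 1-0000,1000-0
  34 | 1000-0  (sole → essential)
  41 | -010-1  (sole → essential)
  43 | -010-1  (sole → essential)
  44 | -01100,1-1100,1011-0
  46 | 1011-0  (sole → essential)
  48 | -10-00,1-0000,11000-
  49 | 1100-1,11000-
  51 | 1100-1  (sole → essential)
  52 | -10-00,11-100,1101-0
  54 | 1101-0  (sole → essential)
  60 | 1-1100,11-100
Essential prime implicants: -010-1, 0-10-0, 0-100-, 0101-1, 1000-0, 1011-0, 1100-1, 1101-0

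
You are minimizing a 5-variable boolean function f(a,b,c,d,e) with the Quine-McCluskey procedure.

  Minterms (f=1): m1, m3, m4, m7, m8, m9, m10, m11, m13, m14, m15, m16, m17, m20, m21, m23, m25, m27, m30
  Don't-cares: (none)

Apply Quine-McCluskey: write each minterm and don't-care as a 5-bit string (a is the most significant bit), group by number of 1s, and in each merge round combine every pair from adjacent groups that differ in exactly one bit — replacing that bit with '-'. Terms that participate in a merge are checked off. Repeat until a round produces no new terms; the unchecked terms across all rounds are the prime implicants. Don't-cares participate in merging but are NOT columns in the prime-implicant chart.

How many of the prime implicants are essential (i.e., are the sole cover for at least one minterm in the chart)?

6

[col 0] 00001*, 00011*, 00100*, 00111*, 01000*, 01001*, 01010*, 01011*, 01101*, 01110*, 01111*, 10000*, 10001*, 10100*, 10101*, 10111*, 11001*, 11011*, 11110*
[col 1] -0001*, -0100, -0111, -1001*, -1011*, -1110, 0-001*, 0-011*, 0-111*, 00-11*, 000-1*, 01-01*, 01-10*, 01-11*, 010-0*, 010-1*, 0100-*, 0101-*, 011-1*, 0111-*, 1-001*, 10-00*, 10-01*, 1000-*, 101-1, 1010-*, 110-1*
[col 2] --001, -10-1, 0--11, 0-0-1, 01--1, 01-1-, 010--, 10-0-
Prime implicants: --001, -0100, -0111, -10-1, -1110, 0--11, 0-0-1, 01--1, 01-1-, 010--, 10-0-, 101-1
PI chart (minterm → PIs covering it):
  1 | --001,0-0-1
  3 | 0--11,0-0-1
  4 | -0100  (sole → essential)
  7 | -0111,0--11
  8 | 010--  (sole → essential)
  9 | --001,-10-1,0-0-1,01--1,010--
  10 | 01-1-,010--
  11 | -10-1,0--11,0-0-1,01--1,01-1-,010--
  13 | 01--1  (sole → essential)
  14 | -1110,01-1-
  15 | 0--11,01--1,01-1-
  16 | 10-0-  (sole → essential)
  17 | --001,10-0-
  20 | -0100,10-0-
  21 | 10-0-,101-1
  23 | -0111,101-1
  25 | --001,-10-1
  27 | -10-1  (sole → essential)
  30 | -1110  (sole → essential)
Essential prime implicants: -0100, -10-1, -1110, 01--1, 010--, 10-0-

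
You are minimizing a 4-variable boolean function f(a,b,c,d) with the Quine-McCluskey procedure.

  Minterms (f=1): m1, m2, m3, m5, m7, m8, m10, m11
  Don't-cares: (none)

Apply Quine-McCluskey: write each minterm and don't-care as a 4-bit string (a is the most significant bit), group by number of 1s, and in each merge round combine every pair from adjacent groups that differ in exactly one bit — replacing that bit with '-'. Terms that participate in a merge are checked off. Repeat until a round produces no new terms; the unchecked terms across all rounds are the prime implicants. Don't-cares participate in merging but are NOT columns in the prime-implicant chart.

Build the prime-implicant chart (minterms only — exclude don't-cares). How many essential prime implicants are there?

[col 0] 0001*, 0010*, 0011*, 0101*, 0111*, 1000*, 1010*, 1011*
[col 1] -010*, -011*, 0-01*, 0-11*, 00-1*, 001-*, 01-1*, 10-0, 101-*
[col 2] -01-, 0--1
Prime implicants: -01-, 0--1, 10-0
PI chart (minterm → PIs covering it):
  1 | 0--1  (sole → essential)
  2 | -01-  (sole → essential)
  3 | -01-,0--1
  5 | 0--1  (sole → essential)
  7 | 0--1  (sole → essential)
  8 | 10-0  (sole → essential)
  10 | -01-,10-0
  11 | -01-  (sole → essential)
Essential prime implicants: -01-, 0--1, 10-0

3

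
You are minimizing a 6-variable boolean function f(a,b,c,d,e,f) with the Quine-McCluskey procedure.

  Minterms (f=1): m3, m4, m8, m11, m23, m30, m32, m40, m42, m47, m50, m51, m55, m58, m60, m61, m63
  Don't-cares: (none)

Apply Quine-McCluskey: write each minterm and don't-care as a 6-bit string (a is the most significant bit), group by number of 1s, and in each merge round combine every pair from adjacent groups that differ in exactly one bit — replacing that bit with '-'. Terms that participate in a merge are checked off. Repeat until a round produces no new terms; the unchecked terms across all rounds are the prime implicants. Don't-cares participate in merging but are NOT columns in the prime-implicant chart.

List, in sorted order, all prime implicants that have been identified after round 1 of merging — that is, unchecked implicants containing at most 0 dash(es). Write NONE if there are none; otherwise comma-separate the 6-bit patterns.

000100, 011110

size-2^0 implicants → 000011(✓)  000100  001000(✓)  001011(✓)  010111(✓)  011110  100000(✓)  101000(✓)  101010(✓)  101111(✓)  110010(✓)  110011(✓)  110111(✓)  111010(✓)  111100(✓)  111101(✓)  111111(✓)
size-2^1 implicants → -01000  -10111  00-011  1-1010  1-1111  10-000  1010-0  11-010  11-111  110-11  11001-  1111-1  11110-
Unchecked terms (primes): -01000, -10111, 00-011, 000100, 011110, 1-1010, 1-1111, 10-000, 1010-0, 11-010, 11-111, 110-11, 11001-, 1111-1, 11110-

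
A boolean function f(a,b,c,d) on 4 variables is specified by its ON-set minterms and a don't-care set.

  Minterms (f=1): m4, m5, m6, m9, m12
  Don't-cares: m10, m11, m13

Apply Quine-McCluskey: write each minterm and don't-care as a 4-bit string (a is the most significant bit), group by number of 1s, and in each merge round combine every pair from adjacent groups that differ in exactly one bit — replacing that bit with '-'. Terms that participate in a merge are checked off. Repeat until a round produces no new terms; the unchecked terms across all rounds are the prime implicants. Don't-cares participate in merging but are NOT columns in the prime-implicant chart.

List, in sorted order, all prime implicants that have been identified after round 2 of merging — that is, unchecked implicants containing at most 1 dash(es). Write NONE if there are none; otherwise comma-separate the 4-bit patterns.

Round 0: 0100✓ 0101✓ 0110✓ 1001✓ 1010✓ 1011✓ 1100✓ 1101✓
Round 1: -100✓ -101✓ 01-0 010-✓ 1-01 10-1 101- 110-✓
Round 2: -10-
PIs = {-10-, 01-0, 1-01, 10-1, 101-}

01-0, 1-01, 10-1, 101-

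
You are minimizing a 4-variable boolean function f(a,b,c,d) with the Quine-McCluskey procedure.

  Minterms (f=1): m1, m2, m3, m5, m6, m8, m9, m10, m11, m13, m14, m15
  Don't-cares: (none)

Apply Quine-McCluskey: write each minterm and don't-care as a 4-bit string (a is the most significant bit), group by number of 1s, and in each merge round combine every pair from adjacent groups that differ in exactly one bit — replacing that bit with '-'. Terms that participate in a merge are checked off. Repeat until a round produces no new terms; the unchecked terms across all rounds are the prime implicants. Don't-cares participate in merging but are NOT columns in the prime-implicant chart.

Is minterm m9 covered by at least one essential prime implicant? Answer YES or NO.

size-2^0 implicants → 0001(✓)  0010(✓)  0011(✓)  0101(✓)  0110(✓)  1000(✓)  1001(✓)  1010(✓)  1011(✓)  1101(✓)  1110(✓)  1111(✓)
size-2^1 implicants → -001(✓)  -010(✓)  -011(✓)  -101(✓)  -110(✓)  0-01(✓)  0-10(✓)  00-1(✓)  001-(✓)  1-01(✓)  1-10(✓)  1-11(✓)  10-0(✓)  10-1(✓)  100-(✓)  101-(✓)  11-1(✓)  111-(✓)
size-2^2 implicants → --01  --10  -0-1  -01-  1--1  1-1-  10--
Unchecked terms (primes): --01, --10, -0-1, -01-, 1--1, 1-1-, 10--
Minterm coverage:
  m1 ⊆ --01,-0-1
  m2 ⊆ --10,-01-
  m3 ⊆ -0-1,-01-
  m5 ⊆ --01 [E]
  m6 ⊆ --10 [E]
  m8 ⊆ 10-- [E]
  m9 ⊆ --01,-0-1,1--1,10--
  m10 ⊆ --10,-01-,1-1-,10--
  m11 ⊆ -0-1,-01-,1--1,1-1-,10--
  m13 ⊆ --01,1--1
  m14 ⊆ --10,1-1-
  m15 ⊆ 1--1,1-1-
E = {--01, --10, 10--}

YES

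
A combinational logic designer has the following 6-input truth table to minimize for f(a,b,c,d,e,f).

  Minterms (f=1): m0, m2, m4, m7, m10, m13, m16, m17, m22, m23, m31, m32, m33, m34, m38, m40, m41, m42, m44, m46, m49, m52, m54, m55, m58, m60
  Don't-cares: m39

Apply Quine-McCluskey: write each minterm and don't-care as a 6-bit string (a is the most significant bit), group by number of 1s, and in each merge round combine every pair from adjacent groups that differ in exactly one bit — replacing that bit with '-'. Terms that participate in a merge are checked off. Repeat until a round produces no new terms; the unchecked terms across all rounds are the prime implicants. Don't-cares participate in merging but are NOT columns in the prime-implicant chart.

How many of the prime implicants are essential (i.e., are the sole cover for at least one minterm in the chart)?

[col 0] 000000*, 000010*, 000100*, 000111*, 001010*, 001101, 010000*, 010001*, 010110*, 010111*, 011111*, 100000*, 100001*, 100010*, 100110*, 100111*, 101000*, 101001*, 101010*, 101100*, 101110*, 110001*, 110100*, 110110*, 110111*, 111010*, 111100*
[col 1] -00000*, -00010*, -00111*, -01010*, -10001, -10110*, -10111*, 0-0000, 0-0111*, 00-010*, 000-00, 0000-0*, 01-111, 01000-, 01011-*, 1-0001, 1-0110*, 1-0111*, 1-1010, 1-1100, 10-000*, 10-001*, 10-010*, 10-110*, 100-10*, 1000-0*, 10000-*, 10011-*, 101-00*, 101-10*, 1010-0*, 10100-*, 1011-0*, 11-100, 1101-0, 11011-*
[col 2] --0111, -0-010, -000-0, -1011-, 1-011-, 10--10, 10-0-0, 10-00-, 101--0
Prime implicants: --0111, -0-010, -000-0, -10001, -1011-, 0-0000, 000-00, 001101, 01-111, 01000-, 1-0001, 1-011-, 1-1010, 1-1100, 10--10, 10-0-0, 10-00-, 101--0, 11-100, 1101-0
PI chart (minterm → PIs covering it):
  0 | -000-0,0-0000,000-00
  2 | -0-010,-000-0
  4 | 000-00  (sole → essential)
  7 | --0111  (sole → essential)
  10 | -0-010  (sole → essential)
  13 | 001101  (sole → essential)
  16 | 0-0000,01000-
  17 | -10001,01000-
  22 | -1011-  (sole → essential)
  23 | --0111,-1011-,01-111
  31 | 01-111  (sole → essential)
  32 | -000-0,10-0-0,10-00-
  33 | 1-0001,10-00-
  34 | -0-010,-000-0,10--10,10-0-0
  38 | 1-011-,10--10
  40 | 10-0-0,10-00-,101--0
  41 | 10-00-  (sole → essential)
  42 | -0-010,1-1010,10--10,10-0-0,101--0
  44 | 1-1100,101--0
  46 | 10--10,101--0
  49 | -10001,1-0001
  52 | 11-100,1101-0
  54 | -1011-,1-011-,1101-0
  55 | --0111,-1011-,1-011-
  58 | 1-1010  (sole → essential)
  60 | 1-1100,11-100
Essential prime implicants: --0111, -0-010, -1011-, 000-00, 001101, 01-111, 1-1010, 10-00-

8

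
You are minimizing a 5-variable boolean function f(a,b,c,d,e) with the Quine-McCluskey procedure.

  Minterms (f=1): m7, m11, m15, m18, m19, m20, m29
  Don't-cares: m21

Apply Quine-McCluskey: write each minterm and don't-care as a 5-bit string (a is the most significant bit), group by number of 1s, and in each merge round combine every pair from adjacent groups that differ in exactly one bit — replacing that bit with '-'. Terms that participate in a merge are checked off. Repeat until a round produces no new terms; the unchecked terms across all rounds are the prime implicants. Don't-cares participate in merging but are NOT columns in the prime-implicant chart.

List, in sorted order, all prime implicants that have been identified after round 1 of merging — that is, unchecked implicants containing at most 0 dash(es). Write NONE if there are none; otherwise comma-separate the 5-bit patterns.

[col 0] 00111*, 01011*, 01111*, 10010*, 10011*, 10100*, 10101*, 11101*
[col 1] 0-111, 01-11, 1-101, 1001-, 1010-
Prime implicants: 0-111, 01-11, 1-101, 1001-, 1010-

NONE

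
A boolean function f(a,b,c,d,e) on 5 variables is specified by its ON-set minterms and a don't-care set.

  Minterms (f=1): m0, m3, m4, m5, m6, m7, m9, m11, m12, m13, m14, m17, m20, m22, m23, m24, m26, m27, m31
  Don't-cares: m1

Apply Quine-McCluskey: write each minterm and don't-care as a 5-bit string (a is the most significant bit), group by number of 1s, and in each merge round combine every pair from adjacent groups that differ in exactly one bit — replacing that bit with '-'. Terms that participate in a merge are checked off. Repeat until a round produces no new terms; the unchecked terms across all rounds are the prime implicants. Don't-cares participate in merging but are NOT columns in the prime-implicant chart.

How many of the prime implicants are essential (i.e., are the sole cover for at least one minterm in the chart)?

5

size-2^0 implicants → 00000(✓)  00001(✓)  00011(✓)  00100(✓)  00101(✓)  00110(✓)  00111(✓)  01001(✓)  01011(✓)  01100(✓)  01101(✓)  01110(✓)  10001(✓)  10100(✓)  10110(✓)  10111(✓)  11000(✓)  11010(✓)  11011(✓)  11111(✓)
size-2^1 implicants → -0001  -0100(✓)  -0110(✓)  -0111(✓)  -1011  0-001(✓)  0-011(✓)  0-100(✓)  0-101(✓)  0-110(✓)  00-00(✓)  00-01(✓)  00-11(✓)  000-1(✓)  0000-(✓)  001-0(✓)  001-1(✓)  0010-(✓)  0011-(✓)  01-01(✓)  010-1(✓)  011-0(✓)  0110-(✓)  1-111  101-0(✓)  1011-(✓)  11-11  110-0  1101-
size-2^2 implicants → -01-0  -011-  0--01  0-0-1  0-1-0  0-10-  00--1  00-0-  001--
Unchecked terms (primes): -0001, -01-0, -011-, -1011, 0--01, 0-0-1, 0-1-0, 0-10-, 00--1, 00-0-, 001--, 1-111, 11-11, 110-0, 1101-
Minterm coverage:
  m0 ⊆ 00-0- [E]
  m3 ⊆ 0-0-1,00--1
  m4 ⊆ -01-0,0-1-0,0-10-,00-0-,001--
  m5 ⊆ 0--01,0-10-,00--1,00-0-,001--
  m6 ⊆ -01-0,-011-,0-1-0,001--
  m7 ⊆ -011-,00--1,001--
  m9 ⊆ 0--01,0-0-1
  m11 ⊆ -1011,0-0-1
  m12 ⊆ 0-1-0,0-10-
  m13 ⊆ 0--01,0-10-
  m14 ⊆ 0-1-0 [E]
  m17 ⊆ -0001 [E]
  m20 ⊆ -01-0 [E]
  m22 ⊆ -01-0,-011-
  m23 ⊆ -011-,1-111
  m24 ⊆ 110-0 [E]
  m26 ⊆ 110-0,1101-
  m27 ⊆ -1011,11-11,1101-
  m31 ⊆ 1-111,11-11
E = {-0001, -01-0, 0-1-0, 00-0-, 110-0}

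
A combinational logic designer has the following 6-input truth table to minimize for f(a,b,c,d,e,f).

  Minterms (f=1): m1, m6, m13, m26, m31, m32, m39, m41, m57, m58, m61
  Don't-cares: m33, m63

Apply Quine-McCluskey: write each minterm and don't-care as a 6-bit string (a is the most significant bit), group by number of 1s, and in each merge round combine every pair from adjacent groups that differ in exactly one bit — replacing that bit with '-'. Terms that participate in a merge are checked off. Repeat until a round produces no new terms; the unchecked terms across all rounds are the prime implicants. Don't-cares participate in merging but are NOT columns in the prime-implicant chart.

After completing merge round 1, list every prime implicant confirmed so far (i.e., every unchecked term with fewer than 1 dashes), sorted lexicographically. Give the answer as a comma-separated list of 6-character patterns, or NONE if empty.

000110, 001101, 100111

size-2^0 implicants → 000001(✓)  000110  001101  011010(✓)  011111(✓)  100000(✓)  100001(✓)  100111  101001(✓)  111001(✓)  111010(✓)  111101(✓)  111111(✓)
size-2^1 implicants → -00001  -11010  -11111  1-1001  10-001  10000-  111-01  1111-1
Unchecked terms (primes): -00001, -11010, -11111, 000110, 001101, 1-1001, 10-001, 10000-, 100111, 111-01, 1111-1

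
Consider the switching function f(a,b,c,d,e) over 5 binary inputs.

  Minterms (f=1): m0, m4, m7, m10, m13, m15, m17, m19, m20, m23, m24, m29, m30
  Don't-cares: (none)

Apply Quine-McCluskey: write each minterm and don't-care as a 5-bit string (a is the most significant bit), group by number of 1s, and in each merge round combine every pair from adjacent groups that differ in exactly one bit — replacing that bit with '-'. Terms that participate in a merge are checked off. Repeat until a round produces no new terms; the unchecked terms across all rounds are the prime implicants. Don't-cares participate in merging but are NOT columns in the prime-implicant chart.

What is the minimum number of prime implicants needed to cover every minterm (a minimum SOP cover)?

9

Round 0: 00000✓ 00100✓ 00111✓ 01010 01101✓ 01111✓ 10001✓ 10011✓ 10100✓ 10111✓ 11000 11101✓ 11110
Round 1: -0100 -0111 -1101 0-111 00-00 011-1 10-11 100-1
PIs = {-0100, -0111, -1101, 0-111, 00-00, 01010, 011-1, 10-11, 100-1, 11000, 11110}
Coverage chart:
  m0: 00-00 ←essential
  m4: -0100,00-00
  m7: -0111,0-111
  m10: 01010 ←essential
  m13: -1101,011-1
  m15: 0-111,011-1
  m17: 100-1 ←essential
  m19: 10-11,100-1
  m20: -0100 ←essential
  m23: -0111,10-11
  m24: 11000 ←essential
  m29: -1101 ←essential
  m30: 11110 ←essential
Essential: -0100, -1101, 00-00, 01010, 100-1, 11000, 11110
Petrick residual → -0111, 0-111
Min cover (9 terms): b'cd'e' + b'cde + bcd'e + a'cde + a'b'd'e' + a'bc'de' + ab'c'e + abc'd'e' + abcde'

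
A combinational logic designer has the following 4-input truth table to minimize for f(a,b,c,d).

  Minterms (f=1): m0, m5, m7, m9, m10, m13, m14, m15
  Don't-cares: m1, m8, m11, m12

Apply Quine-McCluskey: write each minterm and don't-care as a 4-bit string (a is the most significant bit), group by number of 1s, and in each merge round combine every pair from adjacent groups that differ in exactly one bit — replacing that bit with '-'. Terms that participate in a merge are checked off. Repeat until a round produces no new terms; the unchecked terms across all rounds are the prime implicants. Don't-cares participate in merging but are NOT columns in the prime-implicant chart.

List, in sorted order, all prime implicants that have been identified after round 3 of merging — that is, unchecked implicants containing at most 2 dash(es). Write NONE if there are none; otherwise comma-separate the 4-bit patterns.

--01, -00-, -1-1

Round 0: 0000✓ 0001✓ 0101✓ 0111✓ 1000✓ 1001✓ 1010✓ 1011✓ 1100✓ 1101✓ 1110✓ 1111✓
Round 1: -000✓ -001✓ -101✓ -111✓ 0-01✓ 000-✓ 01-1✓ 1-00✓ 1-01✓ 1-10✓ 1-11✓ 10-0✓ 10-1✓ 100-✓ 101-✓ 11-0✓ 11-1✓ 110-✓ 111-✓
Round 2: --01 -00- -1-1 1--0✓ 1--1✓ 1-0-✓ 1-1-✓ 10--✓ 11--✓
Round 3: 1---
PIs = {--01, -00-, -1-1, 1---}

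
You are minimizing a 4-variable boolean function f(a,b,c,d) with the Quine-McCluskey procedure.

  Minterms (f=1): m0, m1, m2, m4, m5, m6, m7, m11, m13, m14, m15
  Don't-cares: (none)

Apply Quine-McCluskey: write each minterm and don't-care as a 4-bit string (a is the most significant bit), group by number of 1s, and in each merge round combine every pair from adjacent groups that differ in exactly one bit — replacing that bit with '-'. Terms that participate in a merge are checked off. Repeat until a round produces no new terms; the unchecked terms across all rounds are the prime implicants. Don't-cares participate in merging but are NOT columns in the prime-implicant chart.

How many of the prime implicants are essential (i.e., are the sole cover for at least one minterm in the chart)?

size-2^0 implicants → 0000(✓)  0001(✓)  0010(✓)  0100(✓)  0101(✓)  0110(✓)  0111(✓)  1011(✓)  1101(✓)  1110(✓)  1111(✓)
size-2^1 implicants → -101(✓)  -110(✓)  -111(✓)  0-00(✓)  0-01(✓)  0-10(✓)  00-0(✓)  000-(✓)  01-0(✓)  01-1(✓)  010-(✓)  011-(✓)  1-11  11-1(✓)  111-(✓)
size-2^2 implicants → -1-1  -11-  0--0  0-0-  01--
Unchecked terms (primes): -1-1, -11-, 0--0, 0-0-, 01--, 1-11
Minterm coverage:
  m0 ⊆ 0--0,0-0-
  m1 ⊆ 0-0- [E]
  m2 ⊆ 0--0 [E]
  m4 ⊆ 0--0,0-0-,01--
  m5 ⊆ -1-1,0-0-,01--
  m6 ⊆ -11-,0--0,01--
  m7 ⊆ -1-1,-11-,01--
  m11 ⊆ 1-11 [E]
  m13 ⊆ -1-1 [E]
  m14 ⊆ -11- [E]
  m15 ⊆ -1-1,-11-,1-11
E = {-1-1, -11-, 0--0, 0-0-, 1-11}

5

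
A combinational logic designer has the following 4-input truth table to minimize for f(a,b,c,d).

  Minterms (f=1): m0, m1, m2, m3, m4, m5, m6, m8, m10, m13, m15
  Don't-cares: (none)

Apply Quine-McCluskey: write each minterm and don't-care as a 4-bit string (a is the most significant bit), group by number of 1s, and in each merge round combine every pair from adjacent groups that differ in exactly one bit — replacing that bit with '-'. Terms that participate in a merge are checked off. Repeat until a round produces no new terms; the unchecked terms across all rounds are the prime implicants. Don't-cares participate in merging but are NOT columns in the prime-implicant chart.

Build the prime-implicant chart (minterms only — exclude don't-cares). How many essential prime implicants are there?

4

[col 0] 0000*, 0001*, 0010*, 0011*, 0100*, 0101*, 0110*, 1000*, 1010*, 1101*, 1111*
[col 1] -000*, -010*, -101, 0-00*, 0-01*, 0-10*, 00-0*, 00-1*, 000-*, 001-*, 01-0*, 010-*, 10-0*, 11-1
[col 2] -0-0, 0--0, 0-0-, 00--
Prime implicants: -0-0, -101, 0--0, 0-0-, 00--, 11-1
PI chart (minterm → PIs covering it):
  0 | -0-0,0--0,0-0-,00--
  1 | 0-0-,00--
  2 | -0-0,0--0,00--
  3 | 00--  (sole → essential)
  4 | 0--0,0-0-
  5 | -101,0-0-
  6 | 0--0  (sole → essential)
  8 | -0-0  (sole → essential)
  10 | -0-0  (sole → essential)
  13 | -101,11-1
  15 | 11-1  (sole → essential)
Essential prime implicants: -0-0, 0--0, 00--, 11-1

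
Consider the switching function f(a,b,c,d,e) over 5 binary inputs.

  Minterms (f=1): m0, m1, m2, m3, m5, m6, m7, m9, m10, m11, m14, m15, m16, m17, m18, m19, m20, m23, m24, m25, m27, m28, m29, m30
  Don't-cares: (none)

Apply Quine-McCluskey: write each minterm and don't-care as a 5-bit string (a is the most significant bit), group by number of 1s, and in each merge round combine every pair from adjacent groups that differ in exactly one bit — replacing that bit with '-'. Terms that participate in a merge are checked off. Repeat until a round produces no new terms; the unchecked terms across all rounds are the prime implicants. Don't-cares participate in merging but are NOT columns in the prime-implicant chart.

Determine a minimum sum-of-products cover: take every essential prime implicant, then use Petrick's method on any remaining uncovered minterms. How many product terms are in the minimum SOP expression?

size-2^0 implicants → 00000(✓)  00001(✓)  00010(✓)  00011(✓)  00101(✓)  00110(✓)  00111(✓)  01001(✓)  01010(✓)  01011(✓)  01110(✓)  01111(✓)  10000(✓)  10001(✓)  10010(✓)  10011(✓)  10100(✓)  10111(✓)  11000(✓)  11001(✓)  11011(✓)  11100(✓)  11101(✓)  11110(✓)
size-2^1 implicants → -0000(✓)  -0001(✓)  -0010(✓)  -0011(✓)  -0111(✓)  -1001(✓)  -1011(✓)  -1110  0-001(✓)  0-010(✓)  0-011(✓)  0-110(✓)  0-111(✓)  00-01(✓)  00-10(✓)  00-11(✓)  000-0(✓)  000-1(✓)  0000-(✓)  0001-(✓)  001-1(✓)  0011-(✓)  01-10(✓)  01-11(✓)  010-1(✓)  0101-(✓)  0111-(✓)  1-000(✓)  1-001(✓)  1-011(✓)  1-100(✓)  10-00(✓)  10-11(✓)  100-0(✓)  100-1(✓)  1000-(✓)  1001-(✓)  11-00(✓)  11-01(✓)  110-1(✓)  1100-(✓)  111-0  1110-(✓)
size-2^2 implicants → --001(✓)  --011(✓)  -0-11  -00-0(✓)  -00-1(✓)  -000-(✓)  -001-(✓)  -10-1(✓)  0--10(✓)  0--11(✓)  0-0-1(✓)  0-01-(✓)  0-11-(✓)  00--1  00-1-(✓)  000--(✓)  01-1-(✓)  1--00  1-0-1(✓)  1-00-  100--(✓)  11-0-
size-2^3 implicants → --0-1  -00--  0--1-
Unchecked terms (primes): --0-1, -0-11, -00--, -1110, 0--1-, 00--1, 1--00, 1-00-, 11-0-, 111-0
Minterm coverage:
  m0 ⊆ -00-- [E]
  m1 ⊆ --0-1,-00--,00--1
  m2 ⊆ -00--,0--1-
  m3 ⊆ --0-1,-0-11,-00--,0--1-,00--1
  m5 ⊆ 00--1 [E]
  m6 ⊆ 0--1- [E]
  m7 ⊆ -0-11,0--1-,00--1
  m9 ⊆ --0-1 [E]
  m10 ⊆ 0--1- [E]
  m11 ⊆ --0-1,0--1-
  m14 ⊆ -1110,0--1-
  m15 ⊆ 0--1- [E]
  m16 ⊆ -00--,1--00,1-00-
  m17 ⊆ --0-1,-00--,1-00-
  m18 ⊆ -00-- [E]
  m19 ⊆ --0-1,-0-11,-00--
  m20 ⊆ 1--00 [E]
  m23 ⊆ -0-11 [E]
  m24 ⊆ 1--00,1-00-,11-0-
  m25 ⊆ --0-1,1-00-,11-0-
  m27 ⊆ --0-1 [E]
  m28 ⊆ 1--00,11-0-,111-0
  m29 ⊆ 11-0- [E]
  m30 ⊆ -1110,111-0
E = {--0-1, -0-11, -00--, 0--1-, 00--1, 1--00, 11-0-}
Petrick residual → -1110
Cover = c'e + b'de + b'c' + bcde' + a'd + a'b'e + ad'e' + abd'  |cover|=8

8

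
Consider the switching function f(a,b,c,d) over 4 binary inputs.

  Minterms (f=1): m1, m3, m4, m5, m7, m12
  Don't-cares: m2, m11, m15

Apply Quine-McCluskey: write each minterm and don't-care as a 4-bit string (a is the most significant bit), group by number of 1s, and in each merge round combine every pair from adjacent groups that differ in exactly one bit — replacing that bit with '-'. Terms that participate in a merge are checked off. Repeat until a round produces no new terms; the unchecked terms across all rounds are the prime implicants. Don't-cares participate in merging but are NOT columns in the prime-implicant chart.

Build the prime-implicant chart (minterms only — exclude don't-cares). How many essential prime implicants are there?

[col 0] 0001*, 0010*, 0011*, 0100*, 0101*, 0111*, 1011*, 1100*, 1111*
[col 1] -011*, -100, -111*, 0-01*, 0-11*, 00-1*, 001-, 01-1*, 010-, 1-11*
[col 2] --11, 0--1
Prime implicants: --11, -100, 0--1, 001-, 010-
PI chart (minterm → PIs covering it):
  1 | 0--1  (sole → essential)
  3 | --11,0--1,001-
  4 | -100,010-
  5 | 0--1,010-
  7 | --11,0--1
  12 | -100  (sole → essential)
Essential prime implicants: -100, 0--1

2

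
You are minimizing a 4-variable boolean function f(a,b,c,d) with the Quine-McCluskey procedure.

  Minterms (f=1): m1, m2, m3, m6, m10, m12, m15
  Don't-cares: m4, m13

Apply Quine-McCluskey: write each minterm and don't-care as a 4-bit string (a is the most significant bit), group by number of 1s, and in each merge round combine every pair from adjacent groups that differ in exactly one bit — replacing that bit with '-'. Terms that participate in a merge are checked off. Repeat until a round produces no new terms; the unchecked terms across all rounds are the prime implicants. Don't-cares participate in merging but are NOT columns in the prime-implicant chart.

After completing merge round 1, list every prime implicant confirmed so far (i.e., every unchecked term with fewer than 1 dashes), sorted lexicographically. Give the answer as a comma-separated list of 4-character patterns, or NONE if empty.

Round 0: 0001✓ 0010✓ 0011✓ 0100✓ 0110✓ 1010✓ 1100✓ 1101✓ 1111✓
Round 1: -010 -100 0-10 00-1 001- 01-0 11-1 110-
PIs = {-010, -100, 0-10, 00-1, 001-, 01-0, 11-1, 110-}

NONE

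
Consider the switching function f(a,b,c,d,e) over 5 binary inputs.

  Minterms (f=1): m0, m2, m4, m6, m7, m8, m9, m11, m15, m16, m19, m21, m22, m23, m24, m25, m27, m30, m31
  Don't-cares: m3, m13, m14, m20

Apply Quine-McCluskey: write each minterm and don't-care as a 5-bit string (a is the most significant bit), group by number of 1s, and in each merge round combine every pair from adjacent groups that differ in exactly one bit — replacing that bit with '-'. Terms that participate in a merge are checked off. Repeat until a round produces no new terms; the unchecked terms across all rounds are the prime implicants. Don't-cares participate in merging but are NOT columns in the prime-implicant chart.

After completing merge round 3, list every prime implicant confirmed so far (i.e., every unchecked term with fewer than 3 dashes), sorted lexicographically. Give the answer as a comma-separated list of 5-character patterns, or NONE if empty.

Round 0: 00000✓ 00010✓ 00011✓ 00100✓ 00110✓ 00111✓ 01000✓ 01001✓ 01011✓ 01101✓ 01110✓ 01111✓ 10000✓ 10011✓ 10100✓ 10101✓ 10110✓ 10111✓ 11000✓ 11001✓ 11011✓ 11110✓ 11111✓
Round 1: -0000✓ -0011✓ -0100✓ -0110✓ -0111✓ -1000✓ -1001✓ -1011✓ -1110✓ -1111✓ 0-000✓ 0-011✓ 0-110✓ 0-111✓ 00-00✓ 00-10✓ 00-11✓ 000-0✓ 0001-✓ 001-0✓ 0011-✓ 01-01✓ 01-11✓ 010-1✓ 0100-✓ 011-1✓ 0111-✓ 1-000✓ 1-011✓ 1-110✓ 1-111✓ 10-00✓ 10-11✓ 101-0✓ 101-1✓ 1010-✓ 1011-✓ 11-11✓ 110-1✓ 1100-✓ 1111-✓
Round 2: --000 --011✓ --110✓ --111✓ -0-00 -0-11✓ -01-0 -011-✓ -1-11✓ -10-1 -100- -111-✓ 0--11✓ 0-11-✓ 00--0 00-1- 01--1 1--11✓ 1-11-✓ 101--
Round 3: ---11 --11-
PIs = {---11, --000, --11-, -0-00, -01-0, -10-1, -100-, 00--0, 00-1-, 01--1, 101--}

--000, -0-00, -01-0, -10-1, -100-, 00--0, 00-1-, 01--1, 101--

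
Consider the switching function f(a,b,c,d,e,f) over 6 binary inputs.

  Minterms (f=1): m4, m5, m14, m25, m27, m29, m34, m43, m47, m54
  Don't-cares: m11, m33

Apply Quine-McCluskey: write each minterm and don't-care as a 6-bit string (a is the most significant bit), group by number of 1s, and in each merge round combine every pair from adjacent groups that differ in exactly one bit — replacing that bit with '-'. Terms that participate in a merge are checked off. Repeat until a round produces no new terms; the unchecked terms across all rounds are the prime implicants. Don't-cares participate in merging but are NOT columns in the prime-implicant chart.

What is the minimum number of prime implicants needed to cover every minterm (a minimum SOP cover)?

Round 0: 000100✓ 000101✓ 001011✓ 001110 011001✓ 011011✓ 011101✓ 100001 100010 101011✓ 101111✓ 110110
Round 1: -01011 0-1011 00010- 011-01 0110-1 101-11
PIs = {-01011, 0-1011, 00010-, 001110, 011-01, 0110-1, 100001, 100010, 101-11, 110110}
Coverage chart:
  m4: 00010- ←essential
  m5: 00010- ←essential
  m14: 001110 ←essential
  m25: 011-01,0110-1
  m27: 0-1011,0110-1
  m29: 011-01 ←essential
  m34: 100010 ←essential
  m43: -01011,101-11
  m47: 101-11 ←essential
  m54: 110110 ←essential
Essential: 00010-, 001110, 011-01, 100010, 101-11, 110110
Petrick residual → 0-1011
Min cover (7 terms): a'cd'ef + a'b'c'de' + a'b'cdef' + a'bce'f + ab'c'd'ef' + ab'cef + abc'def'

7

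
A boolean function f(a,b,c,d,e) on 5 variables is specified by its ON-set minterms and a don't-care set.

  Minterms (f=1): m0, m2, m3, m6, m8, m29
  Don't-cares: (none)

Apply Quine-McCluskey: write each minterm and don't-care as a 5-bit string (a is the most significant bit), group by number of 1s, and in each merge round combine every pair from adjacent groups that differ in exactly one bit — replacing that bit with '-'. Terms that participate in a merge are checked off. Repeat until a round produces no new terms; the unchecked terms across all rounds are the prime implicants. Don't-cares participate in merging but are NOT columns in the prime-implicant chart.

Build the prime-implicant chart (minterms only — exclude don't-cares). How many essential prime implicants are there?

4

size-2^0 implicants → 00000(✓)  00010(✓)  00011(✓)  00110(✓)  01000(✓)  11101
size-2^1 implicants → 0-000  00-10  000-0  0001-
Unchecked terms (primes): 0-000, 00-10, 000-0, 0001-, 11101
Minterm coverage:
  m0 ⊆ 0-000,000-0
  m2 ⊆ 00-10,000-0,0001-
  m3 ⊆ 0001- [E]
  m6 ⊆ 00-10 [E]
  m8 ⊆ 0-000 [E]
  m29 ⊆ 11101 [E]
E = {0-000, 00-10, 0001-, 11101}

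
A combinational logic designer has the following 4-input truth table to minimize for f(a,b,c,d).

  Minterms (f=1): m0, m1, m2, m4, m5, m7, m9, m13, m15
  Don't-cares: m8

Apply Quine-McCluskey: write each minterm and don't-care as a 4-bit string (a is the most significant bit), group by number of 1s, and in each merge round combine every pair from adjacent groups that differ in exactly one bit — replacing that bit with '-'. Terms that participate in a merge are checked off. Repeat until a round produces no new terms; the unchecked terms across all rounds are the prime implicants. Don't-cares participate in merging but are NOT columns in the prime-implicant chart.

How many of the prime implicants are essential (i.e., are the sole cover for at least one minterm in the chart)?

size-2^0 implicants → 0000(✓)  0001(✓)  0010(✓)  0100(✓)  0101(✓)  0111(✓)  1000(✓)  1001(✓)  1101(✓)  1111(✓)
size-2^1 implicants → -000(✓)  -001(✓)  -101(✓)  -111(✓)  0-00(✓)  0-01(✓)  00-0  000-(✓)  01-1(✓)  010-(✓)  1-01(✓)  100-(✓)  11-1(✓)
size-2^2 implicants → --01  -00-  -1-1  0-0-
Unchecked terms (primes): --01, -00-, -1-1, 0-0-, 00-0
Minterm coverage:
  m0 ⊆ -00-,0-0-,00-0
  m1 ⊆ --01,-00-,0-0-
  m2 ⊆ 00-0 [E]
  m4 ⊆ 0-0- [E]
  m5 ⊆ --01,-1-1,0-0-
  m7 ⊆ -1-1 [E]
  m9 ⊆ --01,-00-
  m13 ⊆ --01,-1-1
  m15 ⊆ -1-1 [E]
E = {-1-1, 0-0-, 00-0}

3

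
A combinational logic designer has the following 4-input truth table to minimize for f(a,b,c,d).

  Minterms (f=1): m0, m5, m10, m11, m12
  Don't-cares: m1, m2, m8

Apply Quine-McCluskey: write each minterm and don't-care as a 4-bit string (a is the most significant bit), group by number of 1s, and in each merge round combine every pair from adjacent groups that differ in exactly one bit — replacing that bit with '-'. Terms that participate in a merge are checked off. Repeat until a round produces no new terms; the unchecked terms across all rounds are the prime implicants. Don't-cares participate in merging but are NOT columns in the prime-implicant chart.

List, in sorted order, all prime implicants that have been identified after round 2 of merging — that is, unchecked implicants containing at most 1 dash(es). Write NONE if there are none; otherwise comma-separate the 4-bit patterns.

0-01, 000-, 1-00, 101-

Round 0: 0000✓ 0001✓ 0010✓ 0101✓ 1000✓ 1010✓ 1011✓ 1100✓
Round 1: -000✓ -010✓ 0-01 00-0✓ 000- 1-00 10-0✓ 101-
Round 2: -0-0
PIs = {-0-0, 0-01, 000-, 1-00, 101-}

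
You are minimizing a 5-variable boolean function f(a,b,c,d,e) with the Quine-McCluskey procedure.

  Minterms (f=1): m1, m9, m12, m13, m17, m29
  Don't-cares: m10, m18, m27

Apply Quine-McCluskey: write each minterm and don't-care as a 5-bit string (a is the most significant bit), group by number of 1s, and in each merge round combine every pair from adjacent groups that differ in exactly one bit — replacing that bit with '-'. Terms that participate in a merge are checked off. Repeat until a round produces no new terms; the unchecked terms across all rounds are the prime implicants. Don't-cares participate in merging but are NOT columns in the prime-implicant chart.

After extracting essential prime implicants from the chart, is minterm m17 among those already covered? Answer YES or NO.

size-2^0 implicants → 00001(✓)  01001(✓)  01010  01100(✓)  01101(✓)  10001(✓)  10010  11011  11101(✓)
size-2^1 implicants → -0001  -1101  0-001  01-01  0110-
Unchecked terms (primes): -0001, -1101, 0-001, 01-01, 01010, 0110-, 10010, 11011
Minterm coverage:
  m1 ⊆ -0001,0-001
  m9 ⊆ 0-001,01-01
  m12 ⊆ 0110- [E]
  m13 ⊆ -1101,01-01,0110-
  m17 ⊆ -0001 [E]
  m29 ⊆ -1101 [E]
E = {-0001, -1101, 0110-}

YES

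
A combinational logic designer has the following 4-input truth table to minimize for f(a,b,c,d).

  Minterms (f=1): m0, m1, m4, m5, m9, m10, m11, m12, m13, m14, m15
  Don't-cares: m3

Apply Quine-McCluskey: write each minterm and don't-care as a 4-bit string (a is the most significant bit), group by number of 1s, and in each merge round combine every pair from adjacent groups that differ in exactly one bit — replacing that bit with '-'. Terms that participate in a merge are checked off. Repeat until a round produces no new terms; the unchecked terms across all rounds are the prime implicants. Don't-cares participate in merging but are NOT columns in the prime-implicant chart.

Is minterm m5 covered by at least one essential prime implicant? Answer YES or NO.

[col 0] 0000*, 0001*, 0011*, 0100*, 0101*, 1001*, 1010*, 1011*, 1100*, 1101*, 1110*, 1111*
[col 1] -001*, -011*, -100*, -101*, 0-00*, 0-01*, 00-1*, 000-*, 010-*, 1-01*, 1-10*, 1-11*, 10-1*, 101-*, 11-0*, 11-1*, 110-*, 111-*
[col 2] --01, -0-1, -10-, 0-0-, 1--1, 1-1-, 11--
Prime implicants: --01, -0-1, -10-, 0-0-, 1--1, 1-1-, 11--
PI chart (minterm → PIs covering it):
  0 | 0-0-  (sole → essential)
  1 | --01,-0-1,0-0-
  4 | -10-,0-0-
  5 | --01,-10-,0-0-
  9 | --01,-0-1,1--1
  10 | 1-1-  (sole → essential)
  11 | -0-1,1--1,1-1-
  12 | -10-,11--
  13 | --01,-10-,1--1,11--
  14 | 1-1-,11--
  15 | 1--1,1-1-,11--
Essential prime implicants: 0-0-, 1-1-

YES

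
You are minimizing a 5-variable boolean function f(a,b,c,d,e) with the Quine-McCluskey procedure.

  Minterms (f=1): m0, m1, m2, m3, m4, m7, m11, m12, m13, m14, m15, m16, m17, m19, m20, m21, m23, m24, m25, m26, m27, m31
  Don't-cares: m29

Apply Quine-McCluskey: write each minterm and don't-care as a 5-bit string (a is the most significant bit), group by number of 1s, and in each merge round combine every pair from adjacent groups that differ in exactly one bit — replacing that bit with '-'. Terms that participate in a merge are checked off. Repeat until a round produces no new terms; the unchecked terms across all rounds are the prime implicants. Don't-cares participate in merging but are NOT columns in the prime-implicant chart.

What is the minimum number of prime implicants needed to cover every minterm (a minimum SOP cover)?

size-2^0 implicants → 00000(✓)  00001(✓)  00010(✓)  00011(✓)  00100(✓)  00111(✓)  01011(✓)  01100(✓)  01101(✓)  01110(✓)  01111(✓)  10000(✓)  10001(✓)  10011(✓)  10100(✓)  10101(✓)  10111(✓)  11000(✓)  11001(✓)  11010(✓)  11011(✓)  11101(✓)  11111(✓)
size-2^1 implicants → -0000(✓)  -0001(✓)  -0011(✓)  -0100(✓)  -0111(✓)  -1011(✓)  -1101(✓)  -1111(✓)  0-011(✓)  0-100  0-111(✓)  00-00(✓)  00-11(✓)  000-0(✓)  000-1(✓)  0000-(✓)  0001-(✓)  01-11(✓)  011-0(✓)  011-1(✓)  0110-(✓)  0111-(✓)  1-000(✓)  1-001(✓)  1-011(✓)  1-101(✓)  1-111(✓)  10-00(✓)  10-01(✓)  10-11(✓)  100-1(✓)  1000-(✓)  101-1(✓)  1010-(✓)  11-01(✓)  11-11(✓)  110-0(✓)  110-1(✓)  1100-(✓)  1101-(✓)  111-1(✓)
size-2^2 implicants → --011(✓)  --111(✓)  -0-00  -0-11(✓)  -00-1  -000-  -1-11(✓)  -11-1  0--11(✓)  000--  011--  1--01(✓)  1--11(✓)  1-0-1(✓)  1-00-  1-1-1(✓)  10--1(✓)  10-0-  11--1(✓)  110--
size-2^3 implicants → ---11  1---1
Unchecked terms (primes): ---11, -0-00, -00-1, -000-, -11-1, 0-100, 000--, 011--, 1---1, 1-00-, 10-0-, 110--
Minterm coverage:
  m0 ⊆ -0-00,-000-,000--
  m1 ⊆ -00-1,-000-,000--
  m2 ⊆ 000-- [E]
  m3 ⊆ ---11,-00-1,000--
  m4 ⊆ -0-00,0-100
  m7 ⊆ ---11 [E]
  m11 ⊆ ---11 [E]
  m12 ⊆ 0-100,011--
  m13 ⊆ -11-1,011--
  m14 ⊆ 011-- [E]
  m15 ⊆ ---11,-11-1,011--
  m16 ⊆ -0-00,-000-,1-00-,10-0-
  m17 ⊆ -00-1,-000-,1---1,1-00-,10-0-
  m19 ⊆ ---11,-00-1,1---1
  m20 ⊆ -0-00,10-0-
  m21 ⊆ 1---1,10-0-
  m23 ⊆ ---11,1---1
  m24 ⊆ 1-00-,110--
  m25 ⊆ 1---1,1-00-,110--
  m26 ⊆ 110-- [E]
  m27 ⊆ ---11,1---1,110--
  m31 ⊆ ---11,-11-1,1---1
E = {---11, 000--, 011--, 110--}
Petrick residual → -0-00, 1---1
Cover = de + b'd'e' + a'b'c' + a'bc + ae + abc'  |cover|=6

6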